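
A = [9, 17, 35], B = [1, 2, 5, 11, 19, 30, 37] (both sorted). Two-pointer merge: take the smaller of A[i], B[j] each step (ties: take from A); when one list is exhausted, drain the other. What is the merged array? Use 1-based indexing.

[1, 2, 5, 9, 11, 17, 19, 30, 35, 37]

i=1 j=1: A[i]=9>B[j]=1 take 1, j++
i=1 j=2: A[i]=9>B[j]=2 take 2, j++
i=1 j=3: A[i]=9>B[j]=5 take 5, j++
i=1 j=4: A[i]=9<=B[j]=11 take 9, i++
i=2 j=4: A[i]=17>B[j]=11 take 11, j++
i=2 j=5: A[i]=17<=B[j]=19 take 17, i++
i=3 j=5: A[i]=35>B[j]=19 take 19, j++
i=3 j=6: A[i]=35>B[j]=30 take 30, j++
i=3 j=7: A[i]=35<=B[j]=37 take 35, i++
i=4 j=7: A done, take B[j]=37, j++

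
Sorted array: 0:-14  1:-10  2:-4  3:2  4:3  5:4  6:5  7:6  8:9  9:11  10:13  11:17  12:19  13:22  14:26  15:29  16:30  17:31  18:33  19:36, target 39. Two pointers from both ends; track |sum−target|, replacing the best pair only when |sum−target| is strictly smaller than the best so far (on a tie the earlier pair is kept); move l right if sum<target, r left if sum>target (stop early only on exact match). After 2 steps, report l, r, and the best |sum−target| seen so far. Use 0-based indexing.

l=0 r=19: -14+36=22 d=17 *, l++
l=1 r=19: -10+36=26 d=13 *, l++

l=2, r=19, best |Δ|=13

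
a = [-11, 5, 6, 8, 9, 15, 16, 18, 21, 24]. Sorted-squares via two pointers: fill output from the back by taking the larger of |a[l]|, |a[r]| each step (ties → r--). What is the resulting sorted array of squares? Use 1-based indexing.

l=1 r=10: |-11|<=|24| out[10]=576, r--
l=1 r=9: |-11|<=|21| out[9]=441, r--
l=1 r=8: |-11|<=|18| out[8]=324, r--
l=1 r=7: |-11|<=|16| out[7]=256, r--
l=1 r=6: |-11|<=|15| out[6]=225, r--
l=1 r=5: |-11|>|9| out[5]=121, l++
l=2 r=5: |5|<=|9| out[4]=81, r--
l=2 r=4: |5|<=|8| out[3]=64, r--
l=2 r=3: |5|<=|6| out[2]=36, r--
l=2 r=2: |5|<=|5| out[1]=25, r--

[25, 36, 64, 81, 121, 225, 256, 324, 441, 576]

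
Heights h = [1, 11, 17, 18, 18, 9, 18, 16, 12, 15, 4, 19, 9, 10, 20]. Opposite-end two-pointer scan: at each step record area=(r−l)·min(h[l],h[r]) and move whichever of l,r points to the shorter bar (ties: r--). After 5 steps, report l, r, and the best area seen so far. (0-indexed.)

[0,14] min(1,20)*14=14 best=14 * → l++
[1,14] min(11,20)*13=143 best=143 * → l++
[2,14] min(17,20)*12=204 best=204 * → l++
[3,14] min(18,20)*11=198 best=204 → l++
[4,14] min(18,20)*10=180 best=204 → l++

l=5, r=14, best area=204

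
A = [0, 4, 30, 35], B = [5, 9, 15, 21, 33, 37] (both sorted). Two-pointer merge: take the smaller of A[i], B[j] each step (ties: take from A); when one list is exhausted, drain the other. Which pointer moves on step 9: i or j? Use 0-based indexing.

[i=0,j=0] A[i]=0<=B[j]=5 take 0 → i++
[i=1,j=0] A[i]=4<=B[j]=5 take 4 → i++
[i=2,j=0] A[i]=30>B[j]=5 take 5 → j++
[i=2,j=1] A[i]=30>B[j]=9 take 9 → j++
[i=2,j=2] A[i]=30>B[j]=15 take 15 → j++
[i=2,j=3] A[i]=30>B[j]=21 take 21 → j++
[i=2,j=4] A[i]=30<=B[j]=33 take 30 → i++
[i=3,j=4] A[i]=35>B[j]=33 take 33 → j++
[i=3,j=5] A[i]=35<=B[j]=37 take 35 → i++

i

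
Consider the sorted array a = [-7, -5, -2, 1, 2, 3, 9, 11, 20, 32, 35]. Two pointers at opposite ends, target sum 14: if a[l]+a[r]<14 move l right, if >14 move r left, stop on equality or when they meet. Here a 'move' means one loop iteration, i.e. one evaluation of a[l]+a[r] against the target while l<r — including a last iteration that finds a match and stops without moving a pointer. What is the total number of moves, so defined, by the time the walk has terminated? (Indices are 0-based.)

[0,10] -7+35=28 >14 → r--
[0,9] -7+32=25 >14 → r--
[0,8] -7+20=13 <14 → l++
[1,8] -5+20=15 >14 → r--
[1,7] -5+11=6 <14 → l++
[2,7] -2+11=9 <14 → l++
[3,7] 1+11=12 <14 → l++
[4,7] 2+11=13 <14 → l++
[5,7] 3+11=14 → found

9 moves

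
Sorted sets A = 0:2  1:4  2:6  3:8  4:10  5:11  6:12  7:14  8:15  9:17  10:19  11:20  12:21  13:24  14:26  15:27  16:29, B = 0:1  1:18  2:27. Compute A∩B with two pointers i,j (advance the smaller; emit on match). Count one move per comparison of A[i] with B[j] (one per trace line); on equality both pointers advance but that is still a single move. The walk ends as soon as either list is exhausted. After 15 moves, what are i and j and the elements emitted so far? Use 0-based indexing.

[i=0,j=0] 2>1 → j++
[i=0,j=1] 2<18 → i++
[i=1,j=1] 4<18 → i++
[i=2,j=1] 6<18 → i++
[i=3,j=1] 8<18 → i++
[i=4,j=1] 10<18 → i++
[i=5,j=1] 11<18 → i++
[i=6,j=1] 12<18 → i++
[i=7,j=1] 14<18 → i++
[i=8,j=1] 15<18 → i++
[i=9,j=1] 17<18 → i++
[i=10,j=1] 19>18 → j++
[i=10,j=2] 19<27 → i++
[i=11,j=2] 20<27 → i++
[i=12,j=2] 21<27 → i++

i=13, j=2, emitted=[]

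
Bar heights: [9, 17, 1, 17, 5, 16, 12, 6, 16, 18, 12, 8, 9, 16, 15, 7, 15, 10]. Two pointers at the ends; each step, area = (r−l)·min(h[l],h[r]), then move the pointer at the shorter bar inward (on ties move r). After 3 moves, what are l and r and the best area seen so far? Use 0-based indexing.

l=1, r=15, best area=225

[0,17] min(9,10)*17=153 best=153 * → l++
[1,17] min(17,10)*16=160 best=160 * → r--
[1,16] min(17,15)*15=225 best=225 * → r--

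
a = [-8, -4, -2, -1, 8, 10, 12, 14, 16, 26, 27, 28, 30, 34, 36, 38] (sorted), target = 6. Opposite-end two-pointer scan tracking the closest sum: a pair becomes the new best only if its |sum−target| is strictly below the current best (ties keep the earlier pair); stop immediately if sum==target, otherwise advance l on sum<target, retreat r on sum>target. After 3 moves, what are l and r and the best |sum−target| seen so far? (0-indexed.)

l=0, r=12, best |Δ|=20

[0,15] -8+38=30 d=24 * → r--
[0,14] -8+36=28 d=22 * → r--
[0,13] -8+34=26 d=20 * → r--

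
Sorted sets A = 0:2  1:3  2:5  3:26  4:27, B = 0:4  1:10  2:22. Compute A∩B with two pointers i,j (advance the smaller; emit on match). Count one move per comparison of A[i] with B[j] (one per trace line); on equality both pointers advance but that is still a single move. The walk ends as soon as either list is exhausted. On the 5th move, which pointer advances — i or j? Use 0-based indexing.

j

[i=0,j=0] 2<4 → i++
[i=1,j=0] 3<4 → i++
[i=2,j=0] 5>4 → j++
[i=2,j=1] 5<10 → i++
[i=3,j=1] 26>10 → j++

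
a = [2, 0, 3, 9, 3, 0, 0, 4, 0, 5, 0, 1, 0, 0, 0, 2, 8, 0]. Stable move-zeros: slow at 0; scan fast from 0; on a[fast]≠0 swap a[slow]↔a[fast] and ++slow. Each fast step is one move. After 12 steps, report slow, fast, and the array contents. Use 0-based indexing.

(s=0,f=0) a[fast]=2≠0 swap→a[0]=2 → slow++,fast++
(s=1,f=1) a[fast]=0 → fast++
(s=1,f=2) a[fast]=3≠0 swap→a[1]=3 → slow++,fast++
(s=2,f=3) a[fast]=9≠0 swap→a[2]=9 → slow++,fast++
(s=3,f=4) a[fast]=3≠0 swap→a[3]=3 → slow++,fast++
(s=4,f=5) a[fast]=0 → fast++
(s=4,f=6) a[fast]=0 → fast++
(s=4,f=7) a[fast]=4≠0 swap→a[4]=4 → slow++,fast++
(s=5,f=8) a[fast]=0 → fast++
(s=5,f=9) a[fast]=5≠0 swap→a[5]=5 → slow++,fast++
(s=6,f=10) a[fast]=0 → fast++
(s=6,f=11) a[fast]=1≠0 swap→a[6]=1 → slow++,fast++

slow=7, fast=12, a=[2, 3, 9, 3, 4, 5, 1, 0, 0, 0, 0, 0, 0, 0, 0, 2, 8, 0]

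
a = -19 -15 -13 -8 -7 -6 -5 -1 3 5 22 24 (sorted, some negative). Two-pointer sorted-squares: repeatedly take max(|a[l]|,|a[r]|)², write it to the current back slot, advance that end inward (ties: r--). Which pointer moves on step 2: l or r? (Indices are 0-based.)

r

l=0 r=11: |-19|<=|24| out[11]=576, r--
l=0 r=10: |-19|<=|22| out[10]=484, r--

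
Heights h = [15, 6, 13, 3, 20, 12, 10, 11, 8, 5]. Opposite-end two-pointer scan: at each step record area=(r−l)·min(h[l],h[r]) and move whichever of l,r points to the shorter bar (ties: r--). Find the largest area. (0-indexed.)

l=0 r=9: min(15,5)*9=45 best=45 *, r--
l=0 r=8: min(15,8)*8=64 best=64 *, r--
l=0 r=7: min(15,11)*7=77 best=77 *, r--
l=0 r=6: min(15,10)*6=60 best=77, r--
l=0 r=5: min(15,12)*5=60 best=77, r--
l=0 r=4: min(15,20)*4=60 best=77, l++
l=1 r=4: min(6,20)*3=18 best=77, l++
l=2 r=4: min(13,20)*2=26 best=77, l++
l=3 r=4: min(3,20)*1=3 best=77, l++

max area = 77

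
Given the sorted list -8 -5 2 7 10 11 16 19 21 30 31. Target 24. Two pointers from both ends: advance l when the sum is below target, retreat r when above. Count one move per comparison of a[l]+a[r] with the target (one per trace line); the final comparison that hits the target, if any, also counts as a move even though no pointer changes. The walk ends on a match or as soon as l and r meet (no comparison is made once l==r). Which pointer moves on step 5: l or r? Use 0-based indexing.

l

[0,10] -8+31=23 <24 → l++
[1,10] -5+31=26 >24 → r--
[1,9] -5+30=25 >24 → r--
[1,8] -5+21=16 <24 → l++
[2,8] 2+21=23 <24 → l++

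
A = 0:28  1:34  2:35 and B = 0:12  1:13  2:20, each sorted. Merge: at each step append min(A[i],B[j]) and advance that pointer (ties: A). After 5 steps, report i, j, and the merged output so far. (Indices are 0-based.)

i=2, j=3, merged so far=[12, 13, 20, 28, 34]

i=0 j=0: A[i]=28>B[j]=12 take 12, j++
i=0 j=1: A[i]=28>B[j]=13 take 13, j++
i=0 j=2: A[i]=28>B[j]=20 take 20, j++
i=0 j=3: B done, take A[i]=28, i++
i=1 j=3: B done, take A[i]=34, i++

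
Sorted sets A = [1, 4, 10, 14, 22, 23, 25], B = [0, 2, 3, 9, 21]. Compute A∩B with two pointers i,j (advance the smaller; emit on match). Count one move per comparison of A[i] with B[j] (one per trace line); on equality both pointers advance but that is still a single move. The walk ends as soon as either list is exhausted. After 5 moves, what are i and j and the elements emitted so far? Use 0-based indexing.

i=2, j=3, emitted=[]

[i=0,j=0] 1>0 → j++
[i=0,j=1] 1<2 → i++
[i=1,j=1] 4>2 → j++
[i=1,j=2] 4>3 → j++
[i=1,j=3] 4<9 → i++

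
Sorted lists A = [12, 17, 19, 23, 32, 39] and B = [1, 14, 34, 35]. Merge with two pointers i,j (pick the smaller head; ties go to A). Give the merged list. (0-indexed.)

i=0 j=0: A[i]=12>B[j]=1 take 1, j++
i=0 j=1: A[i]=12<=B[j]=14 take 12, i++
i=1 j=1: A[i]=17>B[j]=14 take 14, j++
i=1 j=2: A[i]=17<=B[j]=34 take 17, i++
i=2 j=2: A[i]=19<=B[j]=34 take 19, i++
i=3 j=2: A[i]=23<=B[j]=34 take 23, i++
i=4 j=2: A[i]=32<=B[j]=34 take 32, i++
i=5 j=2: A[i]=39>B[j]=34 take 34, j++
i=5 j=3: A[i]=39>B[j]=35 take 35, j++
i=5 j=4: B done, take A[i]=39, i++

[1, 12, 14, 17, 19, 23, 32, 34, 35, 39]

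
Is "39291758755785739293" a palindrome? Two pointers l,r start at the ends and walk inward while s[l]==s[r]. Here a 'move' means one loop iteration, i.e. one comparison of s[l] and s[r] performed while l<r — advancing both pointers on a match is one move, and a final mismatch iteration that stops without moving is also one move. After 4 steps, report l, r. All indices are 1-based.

l=5, r=16

[1,20] '3'=='3' → l++,r--
[2,19] '9'=='9' → l++,r--
[3,18] '2'=='2' → l++,r--
[4,17] '9'=='9' → l++,r--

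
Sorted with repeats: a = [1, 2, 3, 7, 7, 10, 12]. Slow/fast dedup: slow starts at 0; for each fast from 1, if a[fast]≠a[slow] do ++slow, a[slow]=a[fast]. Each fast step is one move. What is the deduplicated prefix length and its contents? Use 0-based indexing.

length 6; prefix = [1, 2, 3, 7, 10, 12]

slow=0 fast=1: a[fast]=2≠a[slow]=1 write a[1]=2, slow++,fast++
slow=1 fast=2: a[fast]=3≠a[slow]=2 write a[2]=3, slow++,fast++
slow=2 fast=3: a[fast]=7≠a[slow]=3 write a[3]=7, slow++,fast++
slow=3 fast=4: a[fast]=7=a[slow] dup, fast++
slow=3 fast=5: a[fast]=10≠a[slow]=7 write a[4]=10, slow++,fast++
slow=4 fast=6: a[fast]=12≠a[slow]=10 write a[5]=12, slow++,fast++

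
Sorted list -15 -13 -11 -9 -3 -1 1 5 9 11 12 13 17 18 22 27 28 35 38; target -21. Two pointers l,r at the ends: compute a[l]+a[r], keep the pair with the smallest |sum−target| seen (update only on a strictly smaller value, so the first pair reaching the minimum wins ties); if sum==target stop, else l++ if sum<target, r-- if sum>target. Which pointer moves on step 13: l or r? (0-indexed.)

r

l=0 r=18: -15+38=23 d=44 *, r--
l=0 r=17: -15+35=20 d=41 *, r--
l=0 r=16: -15+28=13 d=34 *, r--
l=0 r=15: -15+27=12 d=33 *, r--
l=0 r=14: -15+22=7 d=28 *, r--
l=0 r=13: -15+18=3 d=24 *, r--
l=0 r=12: -15+17=2 d=23 *, r--
l=0 r=11: -15+13=-2 d=19 *, r--
l=0 r=10: -15+12=-3 d=18 *, r--
l=0 r=9: -15+11=-4 d=17 *, r--
l=0 r=8: -15+9=-6 d=15 *, r--
l=0 r=7: -15+5=-10 d=11 *, r--
l=0 r=6: -15+1=-14 d=7 *, r--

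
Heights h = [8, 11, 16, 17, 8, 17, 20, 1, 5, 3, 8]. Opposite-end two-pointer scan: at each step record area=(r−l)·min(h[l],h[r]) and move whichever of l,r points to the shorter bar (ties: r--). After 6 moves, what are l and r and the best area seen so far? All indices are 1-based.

l=3, r=7, best area=80

l=1 r=11: min(8,8)*10=80 best=80 *, r--
l=1 r=10: min(8,3)*9=27 best=80, r--
l=1 r=9: min(8,5)*8=40 best=80, r--
l=1 r=8: min(8,1)*7=7 best=80, r--
l=1 r=7: min(8,20)*6=48 best=80, l++
l=2 r=7: min(11,20)*5=55 best=80, l++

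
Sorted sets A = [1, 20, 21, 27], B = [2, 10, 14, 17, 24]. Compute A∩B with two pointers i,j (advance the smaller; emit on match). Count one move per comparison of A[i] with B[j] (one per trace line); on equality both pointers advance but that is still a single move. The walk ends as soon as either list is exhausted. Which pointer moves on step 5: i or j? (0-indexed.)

[i=0,j=0] 1<2 → i++
[i=1,j=0] 20>2 → j++
[i=1,j=1] 20>10 → j++
[i=1,j=2] 20>14 → j++
[i=1,j=3] 20>17 → j++

j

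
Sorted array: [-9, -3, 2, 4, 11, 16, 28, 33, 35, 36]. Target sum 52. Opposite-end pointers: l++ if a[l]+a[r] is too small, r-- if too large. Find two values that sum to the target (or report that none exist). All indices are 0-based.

(16, 36)

[0,9] -9+36=27 <52 → l++
[1,9] -3+36=33 <52 → l++
[2,9] 2+36=38 <52 → l++
[3,9] 4+36=40 <52 → l++
[4,9] 11+36=47 <52 → l++
[5,9] 16+36=52 → found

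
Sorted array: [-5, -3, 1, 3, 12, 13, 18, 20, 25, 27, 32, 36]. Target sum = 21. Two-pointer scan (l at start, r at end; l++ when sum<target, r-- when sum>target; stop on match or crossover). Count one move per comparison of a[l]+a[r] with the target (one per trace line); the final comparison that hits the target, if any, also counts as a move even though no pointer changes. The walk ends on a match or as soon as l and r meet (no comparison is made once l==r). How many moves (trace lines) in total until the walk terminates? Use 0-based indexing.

7 moves

[0,11] -5+36=31 >21 → r--
[0,10] -5+32=27 >21 → r--
[0,9] -5+27=22 >21 → r--
[0,8] -5+25=20 <21 → l++
[1,8] -3+25=22 >21 → r--
[1,7] -3+20=17 <21 → l++
[2,7] 1+20=21 → found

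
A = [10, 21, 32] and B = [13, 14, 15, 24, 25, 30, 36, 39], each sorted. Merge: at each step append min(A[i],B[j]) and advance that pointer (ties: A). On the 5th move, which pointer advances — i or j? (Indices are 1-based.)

[i=1,j=1] A[i]=10<=B[j]=13 take 10 → i++
[i=2,j=1] A[i]=21>B[j]=13 take 13 → j++
[i=2,j=2] A[i]=21>B[j]=14 take 14 → j++
[i=2,j=3] A[i]=21>B[j]=15 take 15 → j++
[i=2,j=4] A[i]=21<=B[j]=24 take 21 → i++

i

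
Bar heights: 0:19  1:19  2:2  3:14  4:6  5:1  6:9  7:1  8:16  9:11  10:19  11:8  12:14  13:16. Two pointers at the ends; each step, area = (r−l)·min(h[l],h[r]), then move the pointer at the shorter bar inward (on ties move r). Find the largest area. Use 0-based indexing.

max area = 208

l=0 r=13: min(19,16)*13=208 best=208 *, r--
l=0 r=12: min(19,14)*12=168 best=208, r--
l=0 r=11: min(19,8)*11=88 best=208, r--
l=0 r=10: min(19,19)*10=190 best=208, r--
l=0 r=9: min(19,11)*9=99 best=208, r--
l=0 r=8: min(19,16)*8=128 best=208, r--
l=0 r=7: min(19,1)*7=7 best=208, r--
l=0 r=6: min(19,9)*6=54 best=208, r--
l=0 r=5: min(19,1)*5=5 best=208, r--
l=0 r=4: min(19,6)*4=24 best=208, r--
l=0 r=3: min(19,14)*3=42 best=208, r--
l=0 r=2: min(19,2)*2=4 best=208, r--
l=0 r=1: min(19,19)*1=19 best=208, r--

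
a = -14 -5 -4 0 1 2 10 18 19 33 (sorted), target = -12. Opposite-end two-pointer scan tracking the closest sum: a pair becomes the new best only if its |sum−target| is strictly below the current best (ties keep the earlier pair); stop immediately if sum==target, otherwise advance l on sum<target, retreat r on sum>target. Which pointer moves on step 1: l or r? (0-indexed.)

r

l=0 r=9: -14+33=19 d=31 *, r--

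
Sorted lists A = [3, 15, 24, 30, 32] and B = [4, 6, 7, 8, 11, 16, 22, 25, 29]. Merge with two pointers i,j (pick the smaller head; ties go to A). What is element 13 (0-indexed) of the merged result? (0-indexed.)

i=0 j=0: A[i]=3<=B[j]=4 take 3, i++
i=1 j=0: A[i]=15>B[j]=4 take 4, j++
i=1 j=1: A[i]=15>B[j]=6 take 6, j++
i=1 j=2: A[i]=15>B[j]=7 take 7, j++
i=1 j=3: A[i]=15>B[j]=8 take 8, j++
i=1 j=4: A[i]=15>B[j]=11 take 11, j++
i=1 j=5: A[i]=15<=B[j]=16 take 15, i++
i=2 j=5: A[i]=24>B[j]=16 take 16, j++
i=2 j=6: A[i]=24>B[j]=22 take 22, j++
i=2 j=7: A[i]=24<=B[j]=25 take 24, i++
i=3 j=7: A[i]=30>B[j]=25 take 25, j++
i=3 j=8: A[i]=30>B[j]=29 take 29, j++
i=3 j=9: B done, take A[i]=30, i++
i=4 j=9: B done, take A[i]=32, i++

merged[13] = 32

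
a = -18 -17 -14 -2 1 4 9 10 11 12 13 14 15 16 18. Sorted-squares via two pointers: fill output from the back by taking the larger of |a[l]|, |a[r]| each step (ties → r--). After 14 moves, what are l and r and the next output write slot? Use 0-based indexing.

[0,14] |-18|<=|18| out[14]=324 → r--
[0,13] |-18|>|16| out[13]=324 → l++
[1,13] |-17|>|16| out[12]=289 → l++
[2,13] |-14|<=|16| out[11]=256 → r--
[2,12] |-14|<=|15| out[10]=225 → r--
[2,11] |-14|<=|14| out[9]=196 → r--
[2,10] |-14|>|13| out[8]=196 → l++
[3,10] |-2|<=|13| out[7]=169 → r--
[3,9] |-2|<=|12| out[6]=144 → r--
[3,8] |-2|<=|11| out[5]=121 → r--
[3,7] |-2|<=|10| out[4]=100 → r--
[3,6] |-2|<=|9| out[3]=81 → r--
[3,5] |-2|<=|4| out[2]=16 → r--
[3,4] |-2|>|1| out[1]=4 → l++

l=4, r=4, next write slot=0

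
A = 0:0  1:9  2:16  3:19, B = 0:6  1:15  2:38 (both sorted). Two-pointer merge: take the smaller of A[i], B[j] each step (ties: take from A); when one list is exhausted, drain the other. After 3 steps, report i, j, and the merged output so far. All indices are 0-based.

i=2, j=1, merged so far=[0, 6, 9]

[i=0,j=0] A[i]=0<=B[j]=6 take 0 → i++
[i=1,j=0] A[i]=9>B[j]=6 take 6 → j++
[i=1,j=1] A[i]=9<=B[j]=15 take 9 → i++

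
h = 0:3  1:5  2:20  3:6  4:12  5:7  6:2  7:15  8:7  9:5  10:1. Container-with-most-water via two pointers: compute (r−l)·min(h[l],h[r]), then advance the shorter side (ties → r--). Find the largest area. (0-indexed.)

l=0 r=10: min(3,1)*10=10 best=10 *, r--
l=0 r=9: min(3,5)*9=27 best=27 *, l++
l=1 r=9: min(5,5)*8=40 best=40 *, r--
l=1 r=8: min(5,7)*7=35 best=40, l++
l=2 r=8: min(20,7)*6=42 best=42 *, r--
l=2 r=7: min(20,15)*5=75 best=75 *, r--
l=2 r=6: min(20,2)*4=8 best=75, r--
l=2 r=5: min(20,7)*3=21 best=75, r--
l=2 r=4: min(20,12)*2=24 best=75, r--
l=2 r=3: min(20,6)*1=6 best=75, r--

max area = 75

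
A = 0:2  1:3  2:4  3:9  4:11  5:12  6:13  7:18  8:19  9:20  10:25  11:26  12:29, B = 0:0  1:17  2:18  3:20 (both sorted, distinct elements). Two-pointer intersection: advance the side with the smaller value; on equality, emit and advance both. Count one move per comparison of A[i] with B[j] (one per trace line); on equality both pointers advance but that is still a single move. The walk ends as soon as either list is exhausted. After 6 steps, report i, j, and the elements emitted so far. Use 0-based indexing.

i=5, j=1, emitted=[]

i=0 j=0: 2>0, j++
i=0 j=1: 2<17, i++
i=1 j=1: 3<17, i++
i=2 j=1: 4<17, i++
i=3 j=1: 9<17, i++
i=4 j=1: 11<17, i++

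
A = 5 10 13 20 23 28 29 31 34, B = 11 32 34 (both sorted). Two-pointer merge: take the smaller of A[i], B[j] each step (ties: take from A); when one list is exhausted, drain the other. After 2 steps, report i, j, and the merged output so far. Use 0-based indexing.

i=0 j=0: A[i]=5<=B[j]=11 take 5, i++
i=1 j=0: A[i]=10<=B[j]=11 take 10, i++

i=2, j=0, merged so far=[5, 10]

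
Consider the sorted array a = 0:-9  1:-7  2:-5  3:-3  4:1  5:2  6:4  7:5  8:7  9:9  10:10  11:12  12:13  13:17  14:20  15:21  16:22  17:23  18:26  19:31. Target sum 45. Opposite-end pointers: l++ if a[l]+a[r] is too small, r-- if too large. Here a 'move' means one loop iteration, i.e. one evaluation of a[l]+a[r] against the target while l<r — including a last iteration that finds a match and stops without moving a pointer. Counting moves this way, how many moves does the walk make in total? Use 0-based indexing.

[0,19] -9+31=22 <45 → l++
[1,19] -7+31=24 <45 → l++
[2,19] -5+31=26 <45 → l++
[3,19] -3+31=28 <45 → l++
[4,19] 1+31=32 <45 → l++
[5,19] 2+31=33 <45 → l++
[6,19] 4+31=35 <45 → l++
[7,19] 5+31=36 <45 → l++
[8,19] 7+31=38 <45 → l++
[9,19] 9+31=40 <45 → l++
[10,19] 10+31=41 <45 → l++
[11,19] 12+31=43 <45 → l++
[12,19] 13+31=44 <45 → l++
[13,19] 17+31=48 >45 → r--
[13,18] 17+26=43 <45 → l++
[14,18] 20+26=46 >45 → r--
[14,17] 20+23=43 <45 → l++
[15,17] 21+23=44 <45 → l++
[16,17] 22+23=45 → found

19 moves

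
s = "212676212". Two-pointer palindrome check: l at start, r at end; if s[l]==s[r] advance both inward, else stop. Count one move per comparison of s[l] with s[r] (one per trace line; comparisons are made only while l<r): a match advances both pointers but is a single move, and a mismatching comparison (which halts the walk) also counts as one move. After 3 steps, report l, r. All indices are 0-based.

[0,8] '2'=='2' → l++,r--
[1,7] '1'=='1' → l++,r--
[2,6] '2'=='2' → l++,r--

l=3, r=5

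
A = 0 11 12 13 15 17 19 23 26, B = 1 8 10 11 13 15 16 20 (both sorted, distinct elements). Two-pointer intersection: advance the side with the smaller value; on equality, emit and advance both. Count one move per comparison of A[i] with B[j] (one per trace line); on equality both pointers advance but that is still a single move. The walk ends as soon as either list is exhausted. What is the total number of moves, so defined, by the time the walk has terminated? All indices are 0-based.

12 moves

i=0 j=0: 0<1, i++
i=1 j=0: 11>1, j++
i=1 j=1: 11>8, j++
i=1 j=2: 11>10, j++
i=1 j=3: 11==11 emit, i++,j++
i=2 j=4: 12<13, i++
i=3 j=4: 13==13 emit, i++,j++
i=4 j=5: 15==15 emit, i++,j++
i=5 j=6: 17>16, j++
i=5 j=7: 17<20, i++
i=6 j=7: 19<20, i++
i=7 j=7: 23>20, j++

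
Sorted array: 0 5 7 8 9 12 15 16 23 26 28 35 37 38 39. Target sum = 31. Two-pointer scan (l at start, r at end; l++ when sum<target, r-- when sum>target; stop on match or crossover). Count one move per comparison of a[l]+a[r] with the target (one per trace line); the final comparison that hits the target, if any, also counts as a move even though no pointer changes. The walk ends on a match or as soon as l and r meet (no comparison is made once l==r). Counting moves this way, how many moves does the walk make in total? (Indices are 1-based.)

l=1 r=15: 0+39=39 >31, r--
l=1 r=14: 0+38=38 >31, r--
l=1 r=13: 0+37=37 >31, r--
l=1 r=12: 0+35=35 >31, r--
l=1 r=11: 0+28=28 <31, l++
l=2 r=11: 5+28=33 >31, r--
l=2 r=10: 5+26=31, found

7 moves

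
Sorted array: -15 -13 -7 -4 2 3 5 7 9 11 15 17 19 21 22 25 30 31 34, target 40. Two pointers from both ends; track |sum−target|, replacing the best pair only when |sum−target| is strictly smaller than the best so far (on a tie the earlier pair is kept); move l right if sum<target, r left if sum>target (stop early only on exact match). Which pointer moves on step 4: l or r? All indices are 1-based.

l=1 r=19: -15+34=19 d=21 *, l++
l=2 r=19: -13+34=21 d=19 *, l++
l=3 r=19: -7+34=27 d=13 *, l++
l=4 r=19: -4+34=30 d=10 *, l++

l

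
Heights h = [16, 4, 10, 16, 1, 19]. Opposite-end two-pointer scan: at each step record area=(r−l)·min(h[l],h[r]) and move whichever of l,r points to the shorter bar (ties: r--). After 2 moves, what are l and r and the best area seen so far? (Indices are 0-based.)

l=0 r=5: min(16,19)*5=80 best=80 *, l++
l=1 r=5: min(4,19)*4=16 best=80, l++

l=2, r=5, best area=80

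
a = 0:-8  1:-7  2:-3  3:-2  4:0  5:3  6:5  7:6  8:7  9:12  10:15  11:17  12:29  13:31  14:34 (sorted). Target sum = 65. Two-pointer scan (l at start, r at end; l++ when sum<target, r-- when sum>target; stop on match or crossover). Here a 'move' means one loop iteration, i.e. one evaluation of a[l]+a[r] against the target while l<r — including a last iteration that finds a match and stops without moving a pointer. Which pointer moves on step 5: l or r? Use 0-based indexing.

l=0 r=14: -8+34=26 <65, l++
l=1 r=14: -7+34=27 <65, l++
l=2 r=14: -3+34=31 <65, l++
l=3 r=14: -2+34=32 <65, l++
l=4 r=14: 0+34=34 <65, l++

l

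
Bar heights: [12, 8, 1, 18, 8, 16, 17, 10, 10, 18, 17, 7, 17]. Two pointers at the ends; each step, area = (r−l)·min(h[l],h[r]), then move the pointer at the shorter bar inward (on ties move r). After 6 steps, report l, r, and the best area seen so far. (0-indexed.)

[0,12] min(12,17)*12=144 best=144 * → l++
[1,12] min(8,17)*11=88 best=144 → l++
[2,12] min(1,17)*10=10 best=144 → l++
[3,12] min(18,17)*9=153 best=153 * → r--
[3,11] min(18,7)*8=56 best=153 → r--
[3,10] min(18,17)*7=119 best=153 → r--

l=3, r=9, best area=153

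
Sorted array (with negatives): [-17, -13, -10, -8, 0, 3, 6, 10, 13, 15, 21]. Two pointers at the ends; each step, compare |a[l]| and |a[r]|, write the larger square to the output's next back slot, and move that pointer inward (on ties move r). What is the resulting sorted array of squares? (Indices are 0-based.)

[0, 9, 36, 64, 100, 100, 169, 169, 225, 289, 441]

[0,10] |-17|<=|21| out[10]=441 → r--
[0,9] |-17|>|15| out[9]=289 → l++
[1,9] |-13|<=|15| out[8]=225 → r--
[1,8] |-13|<=|13| out[7]=169 → r--
[1,7] |-13|>|10| out[6]=169 → l++
[2,7] |-10|<=|10| out[5]=100 → r--
[2,6] |-10|>|6| out[4]=100 → l++
[3,6] |-8|>|6| out[3]=64 → l++
[4,6] |0|<=|6| out[2]=36 → r--
[4,5] |0|<=|3| out[1]=9 → r--
[4,4] |0|<=|0| out[0]=0 → r--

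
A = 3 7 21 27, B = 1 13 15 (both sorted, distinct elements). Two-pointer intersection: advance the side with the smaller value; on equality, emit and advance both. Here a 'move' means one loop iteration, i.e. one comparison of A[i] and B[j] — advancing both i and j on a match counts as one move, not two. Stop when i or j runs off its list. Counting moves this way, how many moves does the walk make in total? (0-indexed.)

5 moves

i=0 j=0: 3>1, j++
i=0 j=1: 3<13, i++
i=1 j=1: 7<13, i++
i=2 j=1: 21>13, j++
i=2 j=2: 21>15, j++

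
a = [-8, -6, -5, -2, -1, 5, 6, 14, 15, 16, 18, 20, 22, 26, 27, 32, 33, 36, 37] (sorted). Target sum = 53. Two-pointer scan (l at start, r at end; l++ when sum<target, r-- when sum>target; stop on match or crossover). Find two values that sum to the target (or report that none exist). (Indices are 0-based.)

(16, 37)

l=0 r=18: -8+37=29 <53, l++
l=1 r=18: -6+37=31 <53, l++
l=2 r=18: -5+37=32 <53, l++
l=3 r=18: -2+37=35 <53, l++
l=4 r=18: -1+37=36 <53, l++
l=5 r=18: 5+37=42 <53, l++
l=6 r=18: 6+37=43 <53, l++
l=7 r=18: 14+37=51 <53, l++
l=8 r=18: 15+37=52 <53, l++
l=9 r=18: 16+37=53, found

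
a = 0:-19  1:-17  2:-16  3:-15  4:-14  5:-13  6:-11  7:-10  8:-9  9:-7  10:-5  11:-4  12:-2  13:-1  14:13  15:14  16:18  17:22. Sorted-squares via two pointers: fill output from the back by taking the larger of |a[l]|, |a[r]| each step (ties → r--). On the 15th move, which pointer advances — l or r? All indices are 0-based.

l

[0,17] |-19|<=|22| out[17]=484 → r--
[0,16] |-19|>|18| out[16]=361 → l++
[1,16] |-17|<=|18| out[15]=324 → r--
[1,15] |-17|>|14| out[14]=289 → l++
[2,15] |-16|>|14| out[13]=256 → l++
[3,15] |-15|>|14| out[12]=225 → l++
[4,15] |-14|<=|14| out[11]=196 → r--
[4,14] |-14|>|13| out[10]=196 → l++
[5,14] |-13|<=|13| out[9]=169 → r--
[5,13] |-13|>|-1| out[8]=169 → l++
[6,13] |-11|>|-1| out[7]=121 → l++
[7,13] |-10|>|-1| out[6]=100 → l++
[8,13] |-9|>|-1| out[5]=81 → l++
[9,13] |-7|>|-1| out[4]=49 → l++
[10,13] |-5|>|-1| out[3]=25 → l++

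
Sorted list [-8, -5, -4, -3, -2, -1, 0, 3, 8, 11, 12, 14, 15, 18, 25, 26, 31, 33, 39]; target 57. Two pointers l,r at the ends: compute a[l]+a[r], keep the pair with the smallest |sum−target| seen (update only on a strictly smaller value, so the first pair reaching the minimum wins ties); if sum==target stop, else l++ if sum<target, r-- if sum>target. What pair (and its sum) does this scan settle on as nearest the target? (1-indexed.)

l=1 r=19: -8+39=31 d=26 *, l++
l=2 r=19: -5+39=34 d=23 *, l++
l=3 r=19: -4+39=35 d=22 *, l++
l=4 r=19: -3+39=36 d=21 *, l++
l=5 r=19: -2+39=37 d=20 *, l++
l=6 r=19: -1+39=38 d=19 *, l++
l=7 r=19: 0+39=39 d=18 *, l++
l=8 r=19: 3+39=42 d=15 *, l++
l=9 r=19: 8+39=47 d=10 *, l++
l=10 r=19: 11+39=50 d=7 *, l++
l=11 r=19: 12+39=51 d=6 *, l++
l=12 r=19: 14+39=53 d=4 *, l++
l=13 r=19: 15+39=54 d=3 *, l++
l=14 r=19: 18+39=57 d=0 *, stop

pair (18, 39) with sum 57 (|Δ|=0)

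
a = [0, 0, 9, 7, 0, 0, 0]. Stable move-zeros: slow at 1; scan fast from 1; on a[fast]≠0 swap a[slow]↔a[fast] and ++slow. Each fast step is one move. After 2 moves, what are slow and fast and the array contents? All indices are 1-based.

(s=1,f=1) a[fast]=0 → fast++
(s=1,f=2) a[fast]=0 → fast++

slow=1, fast=3, a=[0, 0, 9, 7, 0, 0, 0]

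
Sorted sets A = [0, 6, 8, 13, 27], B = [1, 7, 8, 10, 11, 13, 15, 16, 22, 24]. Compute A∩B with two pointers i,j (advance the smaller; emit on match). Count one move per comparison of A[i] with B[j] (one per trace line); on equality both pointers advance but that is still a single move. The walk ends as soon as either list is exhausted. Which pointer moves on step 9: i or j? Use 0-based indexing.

i=0 j=0: 0<1, i++
i=1 j=0: 6>1, j++
i=1 j=1: 6<7, i++
i=2 j=1: 8>7, j++
i=2 j=2: 8==8 emit, i++,j++
i=3 j=3: 13>10, j++
i=3 j=4: 13>11, j++
i=3 j=5: 13==13 emit, i++,j++
i=4 j=6: 27>15, j++

j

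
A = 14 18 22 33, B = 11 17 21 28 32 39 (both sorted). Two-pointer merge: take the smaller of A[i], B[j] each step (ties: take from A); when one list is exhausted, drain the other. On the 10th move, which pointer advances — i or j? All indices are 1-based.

i=1 j=1: A[i]=14>B[j]=11 take 11, j++
i=1 j=2: A[i]=14<=B[j]=17 take 14, i++
i=2 j=2: A[i]=18>B[j]=17 take 17, j++
i=2 j=3: A[i]=18<=B[j]=21 take 18, i++
i=3 j=3: A[i]=22>B[j]=21 take 21, j++
i=3 j=4: A[i]=22<=B[j]=28 take 22, i++
i=4 j=4: A[i]=33>B[j]=28 take 28, j++
i=4 j=5: A[i]=33>B[j]=32 take 32, j++
i=4 j=6: A[i]=33<=B[j]=39 take 33, i++
i=5 j=6: A done, take B[j]=39, j++

j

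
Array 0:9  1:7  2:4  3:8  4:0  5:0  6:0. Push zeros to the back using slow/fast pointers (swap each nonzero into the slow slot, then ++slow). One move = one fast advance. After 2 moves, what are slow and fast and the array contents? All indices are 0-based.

(s=0,f=0) a[fast]=9≠0 swap→a[0]=9 → slow++,fast++
(s=1,f=1) a[fast]=7≠0 swap→a[1]=7 → slow++,fast++

slow=2, fast=2, a=[9, 7, 4, 8, 0, 0, 0]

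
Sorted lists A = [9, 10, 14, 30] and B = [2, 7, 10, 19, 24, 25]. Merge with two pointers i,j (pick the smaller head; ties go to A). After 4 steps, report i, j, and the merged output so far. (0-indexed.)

i=2, j=2, merged so far=[2, 7, 9, 10]

[i=0,j=0] A[i]=9>B[j]=2 take 2 → j++
[i=0,j=1] A[i]=9>B[j]=7 take 7 → j++
[i=0,j=2] A[i]=9<=B[j]=10 take 9 → i++
[i=1,j=2] A[i]=10<=B[j]=10 take 10 → i++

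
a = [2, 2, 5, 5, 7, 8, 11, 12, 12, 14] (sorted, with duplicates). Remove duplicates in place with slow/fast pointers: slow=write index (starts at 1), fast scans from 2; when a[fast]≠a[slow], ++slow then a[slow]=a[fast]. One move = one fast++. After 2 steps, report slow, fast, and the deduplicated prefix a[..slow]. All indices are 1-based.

slow=2, fast=4, prefix=[2, 5]

(s=1,f=2) a[fast]=2=a[slow] dup → fast++
(s=1,f=3) a[fast]=5≠a[slow]=2 write a[2]=5 → slow++,fast++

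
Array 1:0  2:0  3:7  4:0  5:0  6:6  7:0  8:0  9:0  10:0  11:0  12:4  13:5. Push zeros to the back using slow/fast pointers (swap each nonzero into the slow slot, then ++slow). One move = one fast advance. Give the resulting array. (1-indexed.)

[7, 6, 4, 5, 0, 0, 0, 0, 0, 0, 0, 0, 0]

slow=1 fast=1: a[fast]=0, fast++
slow=1 fast=2: a[fast]=0, fast++
slow=1 fast=3: a[fast]=7≠0 swap→a[1]=7, slow++,fast++
slow=2 fast=4: a[fast]=0, fast++
slow=2 fast=5: a[fast]=0, fast++
slow=2 fast=6: a[fast]=6≠0 swap→a[2]=6, slow++,fast++
slow=3 fast=7: a[fast]=0, fast++
slow=3 fast=8: a[fast]=0, fast++
slow=3 fast=9: a[fast]=0, fast++
slow=3 fast=10: a[fast]=0, fast++
slow=3 fast=11: a[fast]=0, fast++
slow=3 fast=12: a[fast]=4≠0 swap→a[3]=4, slow++,fast++
slow=4 fast=13: a[fast]=5≠0 swap→a[4]=5, slow++,fast++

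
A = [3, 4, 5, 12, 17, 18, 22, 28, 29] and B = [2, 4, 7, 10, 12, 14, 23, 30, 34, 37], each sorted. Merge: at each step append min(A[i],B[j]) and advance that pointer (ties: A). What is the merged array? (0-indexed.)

i=0 j=0: A[i]=3>B[j]=2 take 2, j++
i=0 j=1: A[i]=3<=B[j]=4 take 3, i++
i=1 j=1: A[i]=4<=B[j]=4 take 4, i++
i=2 j=1: A[i]=5>B[j]=4 take 4, j++
i=2 j=2: A[i]=5<=B[j]=7 take 5, i++
i=3 j=2: A[i]=12>B[j]=7 take 7, j++
i=3 j=3: A[i]=12>B[j]=10 take 10, j++
i=3 j=4: A[i]=12<=B[j]=12 take 12, i++
i=4 j=4: A[i]=17>B[j]=12 take 12, j++
i=4 j=5: A[i]=17>B[j]=14 take 14, j++
i=4 j=6: A[i]=17<=B[j]=23 take 17, i++
i=5 j=6: A[i]=18<=B[j]=23 take 18, i++
i=6 j=6: A[i]=22<=B[j]=23 take 22, i++
i=7 j=6: A[i]=28>B[j]=23 take 23, j++
i=7 j=7: A[i]=28<=B[j]=30 take 28, i++
i=8 j=7: A[i]=29<=B[j]=30 take 29, i++
i=9 j=7: A done, take B[j]=30, j++
i=9 j=8: A done, take B[j]=34, j++
i=9 j=9: A done, take B[j]=37, j++

[2, 3, 4, 4, 5, 7, 10, 12, 12, 14, 17, 18, 22, 23, 28, 29, 30, 34, 37]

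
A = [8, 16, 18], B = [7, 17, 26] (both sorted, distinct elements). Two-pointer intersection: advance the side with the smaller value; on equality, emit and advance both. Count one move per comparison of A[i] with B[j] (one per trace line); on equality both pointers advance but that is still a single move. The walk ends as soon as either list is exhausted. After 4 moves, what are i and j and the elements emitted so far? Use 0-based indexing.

i=0 j=0: 8>7, j++
i=0 j=1: 8<17, i++
i=1 j=1: 16<17, i++
i=2 j=1: 18>17, j++

i=2, j=2, emitted=[]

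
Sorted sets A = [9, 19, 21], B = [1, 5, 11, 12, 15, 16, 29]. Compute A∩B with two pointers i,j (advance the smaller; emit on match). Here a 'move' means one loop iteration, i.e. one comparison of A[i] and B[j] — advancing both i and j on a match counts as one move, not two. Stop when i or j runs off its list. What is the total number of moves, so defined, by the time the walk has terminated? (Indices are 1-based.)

i=1 j=1: 9>1, j++
i=1 j=2: 9>5, j++
i=1 j=3: 9<11, i++
i=2 j=3: 19>11, j++
i=2 j=4: 19>12, j++
i=2 j=5: 19>15, j++
i=2 j=6: 19>16, j++
i=2 j=7: 19<29, i++
i=3 j=7: 21<29, i++

9 moves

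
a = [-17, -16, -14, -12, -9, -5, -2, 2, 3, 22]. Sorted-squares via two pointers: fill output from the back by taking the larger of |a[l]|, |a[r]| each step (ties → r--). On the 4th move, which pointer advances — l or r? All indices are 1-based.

l

l=1 r=10: |-17|<=|22| out[10]=484, r--
l=1 r=9: |-17|>|3| out[9]=289, l++
l=2 r=9: |-16|>|3| out[8]=256, l++
l=3 r=9: |-14|>|3| out[7]=196, l++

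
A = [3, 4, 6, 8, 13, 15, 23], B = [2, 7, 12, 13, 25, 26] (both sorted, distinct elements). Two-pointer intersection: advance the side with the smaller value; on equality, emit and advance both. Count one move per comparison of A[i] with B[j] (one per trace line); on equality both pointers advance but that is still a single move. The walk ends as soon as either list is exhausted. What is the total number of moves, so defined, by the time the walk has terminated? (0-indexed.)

i=0 j=0: 3>2, j++
i=0 j=1: 3<7, i++
i=1 j=1: 4<7, i++
i=2 j=1: 6<7, i++
i=3 j=1: 8>7, j++
i=3 j=2: 8<12, i++
i=4 j=2: 13>12, j++
i=4 j=3: 13==13 emit, i++,j++
i=5 j=4: 15<25, i++
i=6 j=4: 23<25, i++

10 moves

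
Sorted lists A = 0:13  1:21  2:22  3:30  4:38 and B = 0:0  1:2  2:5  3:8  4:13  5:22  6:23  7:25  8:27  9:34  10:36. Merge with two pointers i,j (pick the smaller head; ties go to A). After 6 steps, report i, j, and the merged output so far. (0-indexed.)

[i=0,j=0] A[i]=13>B[j]=0 take 0 → j++
[i=0,j=1] A[i]=13>B[j]=2 take 2 → j++
[i=0,j=2] A[i]=13>B[j]=5 take 5 → j++
[i=0,j=3] A[i]=13>B[j]=8 take 8 → j++
[i=0,j=4] A[i]=13<=B[j]=13 take 13 → i++
[i=1,j=4] A[i]=21>B[j]=13 take 13 → j++

i=1, j=5, merged so far=[0, 2, 5, 8, 13, 13]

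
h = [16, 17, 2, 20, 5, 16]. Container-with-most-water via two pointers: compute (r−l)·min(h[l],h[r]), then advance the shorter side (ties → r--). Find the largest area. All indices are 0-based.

max area = 80

[0,5] min(16,16)*5=80 best=80 * → r--
[0,4] min(16,5)*4=20 best=80 → r--
[0,3] min(16,20)*3=48 best=80 → l++
[1,3] min(17,20)*2=34 best=80 → l++
[2,3] min(2,20)*1=2 best=80 → l++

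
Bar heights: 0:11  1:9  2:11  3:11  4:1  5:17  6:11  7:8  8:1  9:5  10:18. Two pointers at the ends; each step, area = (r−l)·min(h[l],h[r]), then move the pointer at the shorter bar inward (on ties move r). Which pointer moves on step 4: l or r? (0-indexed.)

l=0 r=10: min(11,18)*10=110 best=110 *, l++
l=1 r=10: min(9,18)*9=81 best=110, l++
l=2 r=10: min(11,18)*8=88 best=110, l++
l=3 r=10: min(11,18)*7=77 best=110, l++

l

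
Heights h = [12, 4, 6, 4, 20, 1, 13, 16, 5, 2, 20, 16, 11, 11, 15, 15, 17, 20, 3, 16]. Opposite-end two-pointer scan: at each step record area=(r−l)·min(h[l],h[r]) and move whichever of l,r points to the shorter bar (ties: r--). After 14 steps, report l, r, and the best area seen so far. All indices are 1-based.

l=5, r=10, best area=260

l=1 r=20: min(12,16)*19=228 best=228 *, l++
l=2 r=20: min(4,16)*18=72 best=228, l++
l=3 r=20: min(6,16)*17=102 best=228, l++
l=4 r=20: min(4,16)*16=64 best=228, l++
l=5 r=20: min(20,16)*15=240 best=240 *, r--
l=5 r=19: min(20,3)*14=42 best=240, r--
l=5 r=18: min(20,20)*13=260 best=260 *, r--
l=5 r=17: min(20,17)*12=204 best=260, r--
l=5 r=16: min(20,15)*11=165 best=260, r--
l=5 r=15: min(20,15)*10=150 best=260, r--
l=5 r=14: min(20,11)*9=99 best=260, r--
l=5 r=13: min(20,11)*8=88 best=260, r--
l=5 r=12: min(20,16)*7=112 best=260, r--
l=5 r=11: min(20,20)*6=120 best=260, r--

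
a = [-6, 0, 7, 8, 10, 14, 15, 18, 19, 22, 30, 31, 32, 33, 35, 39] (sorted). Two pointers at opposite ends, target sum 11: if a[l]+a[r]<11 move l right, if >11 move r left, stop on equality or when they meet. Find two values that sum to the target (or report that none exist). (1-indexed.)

[1,16] -6+39=33 >11 → r--
[1,15] -6+35=29 >11 → r--
[1,14] -6+33=27 >11 → r--
[1,13] -6+32=26 >11 → r--
[1,12] -6+31=25 >11 → r--
[1,11] -6+30=24 >11 → r--
[1,10] -6+22=16 >11 → r--
[1,9] -6+19=13 >11 → r--
[1,8] -6+18=12 >11 → r--
[1,7] -6+15=9 <11 → l++
[2,7] 0+15=15 >11 → r--
[2,6] 0+14=14 >11 → r--
[2,5] 0+10=10 <11 → l++
[3,5] 7+10=17 >11 → r--
[3,4] 7+8=15 >11 → r--

no pair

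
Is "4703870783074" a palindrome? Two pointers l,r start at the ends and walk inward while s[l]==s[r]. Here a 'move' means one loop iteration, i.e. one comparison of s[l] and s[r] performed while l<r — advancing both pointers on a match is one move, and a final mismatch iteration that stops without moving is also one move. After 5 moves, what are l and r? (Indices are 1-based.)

l=6, r=8

[1,13] '4'=='4' → l++,r--
[2,12] '7'=='7' → l++,r--
[3,11] '0'=='0' → l++,r--
[4,10] '3'=='3' → l++,r--
[5,9] '8'=='8' → l++,r--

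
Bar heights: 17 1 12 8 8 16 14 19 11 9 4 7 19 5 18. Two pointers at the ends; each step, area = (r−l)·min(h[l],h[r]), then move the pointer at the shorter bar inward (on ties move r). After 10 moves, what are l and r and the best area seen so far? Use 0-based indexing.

l=7, r=11, best area=238

l=0 r=14: min(17,18)*14=238 best=238 *, l++
l=1 r=14: min(1,18)*13=13 best=238, l++
l=2 r=14: min(12,18)*12=144 best=238, l++
l=3 r=14: min(8,18)*11=88 best=238, l++
l=4 r=14: min(8,18)*10=80 best=238, l++
l=5 r=14: min(16,18)*9=144 best=238, l++
l=6 r=14: min(14,18)*8=112 best=238, l++
l=7 r=14: min(19,18)*7=126 best=238, r--
l=7 r=13: min(19,5)*6=30 best=238, r--
l=7 r=12: min(19,19)*5=95 best=238, r--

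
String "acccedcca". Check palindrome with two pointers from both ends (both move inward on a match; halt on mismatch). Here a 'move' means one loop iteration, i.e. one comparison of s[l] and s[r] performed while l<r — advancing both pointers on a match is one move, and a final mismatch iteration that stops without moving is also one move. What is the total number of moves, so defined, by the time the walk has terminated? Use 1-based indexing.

[1,9] 'a'=='a' → l++,r--
[2,8] 'c'=='c' → l++,r--
[3,7] 'c'=='c' → l++,r--
[4,6] 'c'!='d' → stop

4 moves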